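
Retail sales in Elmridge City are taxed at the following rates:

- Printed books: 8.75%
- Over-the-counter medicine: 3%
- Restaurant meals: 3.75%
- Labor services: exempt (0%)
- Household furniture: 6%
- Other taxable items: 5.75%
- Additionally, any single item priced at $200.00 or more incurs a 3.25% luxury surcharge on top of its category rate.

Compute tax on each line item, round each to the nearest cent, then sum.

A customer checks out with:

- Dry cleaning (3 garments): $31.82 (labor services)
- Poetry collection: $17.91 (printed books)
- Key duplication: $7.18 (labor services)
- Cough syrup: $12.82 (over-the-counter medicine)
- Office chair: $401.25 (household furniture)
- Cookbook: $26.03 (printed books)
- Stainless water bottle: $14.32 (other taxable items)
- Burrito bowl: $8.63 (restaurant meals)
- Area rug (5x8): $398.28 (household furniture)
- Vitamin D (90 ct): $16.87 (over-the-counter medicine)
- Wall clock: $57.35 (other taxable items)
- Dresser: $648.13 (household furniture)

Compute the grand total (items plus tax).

Dry cleaning (3 garments) $31.82: labor services → 0% → $0.00
Poetry collection $17.91: printed books → 8.75% → $1.57
Key duplication $7.18: labor services → 0% → $0.00
Cough syrup $12.82: over-the-counter medicine → 3% → $0.38
Office chair $401.25: household furniture → 6% + 3.25% surcharge = 9.25% → $37.12
Cookbook $26.03: printed books → 8.75% → $2.28
Stainless water bottle $14.32: other taxable items → 5.75% → $0.82
Burrito bowl $8.63: restaurant meals → 3.75% → $0.32
Area rug (5x8) $398.28: household furniture → 6% + 3.25% surcharge = 9.25% → $36.84
Vitamin D (90 ct) $16.87: over-the-counter medicine → 3% → $0.51
Wall clock $57.35: other taxable items → 5.75% → $3.30
Dresser $648.13: household furniture → 6% + 3.25% surcharge = 9.25% → $59.95
Subtotal = $1640.59; tax = $143.09; total due = $1783.68

$1783.68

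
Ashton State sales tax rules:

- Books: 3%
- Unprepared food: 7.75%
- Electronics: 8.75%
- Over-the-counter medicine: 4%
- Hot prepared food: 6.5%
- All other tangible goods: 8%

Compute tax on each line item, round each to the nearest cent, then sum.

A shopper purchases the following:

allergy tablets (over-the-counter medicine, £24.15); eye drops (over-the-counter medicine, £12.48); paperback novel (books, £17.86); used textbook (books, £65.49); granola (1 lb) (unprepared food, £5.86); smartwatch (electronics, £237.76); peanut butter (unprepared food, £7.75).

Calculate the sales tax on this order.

£25.82

Allergy tablets £24.15: over-the-counter medicine → 4% → £0.97
Eye drops £12.48: over-the-counter medicine → 4% → £0.50
Paperback novel £17.86: books → 3% → £0.54
Used textbook £65.49: books → 3% → £1.96
Granola (1 lb) £5.86: unprepared food → 7.75% → £0.45
Smartwatch £237.76: electronics → 8.75% → £20.80
Peanut butter £7.75: unprepared food → 7.75% → £0.60
Total tax = £0.97 + £0.50 + £0.54 + £1.96 + £0.45 + £20.80 + £0.60 = £25.82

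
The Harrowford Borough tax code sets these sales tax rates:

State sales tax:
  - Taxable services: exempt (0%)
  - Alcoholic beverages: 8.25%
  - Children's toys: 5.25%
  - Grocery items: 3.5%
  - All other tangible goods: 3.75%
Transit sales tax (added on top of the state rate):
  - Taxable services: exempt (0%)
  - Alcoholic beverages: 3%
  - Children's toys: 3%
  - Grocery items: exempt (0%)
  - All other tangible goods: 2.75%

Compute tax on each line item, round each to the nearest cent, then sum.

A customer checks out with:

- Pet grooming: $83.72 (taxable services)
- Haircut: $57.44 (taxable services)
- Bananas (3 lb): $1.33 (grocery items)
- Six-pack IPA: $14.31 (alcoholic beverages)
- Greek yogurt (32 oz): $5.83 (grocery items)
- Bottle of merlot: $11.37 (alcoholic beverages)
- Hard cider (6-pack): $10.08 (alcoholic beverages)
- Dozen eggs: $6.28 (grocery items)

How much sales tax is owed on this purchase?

Pet grooming $83.72: taxable services → 0% + 0% transit = 0% → $0.00
Haircut $57.44: taxable services → 0% + 0% transit = 0% → $0.00
Bananas (3 lb) $1.33: grocery items → 3.5% + 0% transit = 3.5% → $0.05
Six-pack IPA $14.31: alcoholic beverages → 8.25% + 3% transit = 11.25% → $1.61
Greek yogurt (32 oz) $5.83: grocery items → 3.5% + 0% transit = 3.5% → $0.20
Bottle of merlot $11.37: alcoholic beverages → 8.25% + 3% transit = 11.25% → $1.28
Hard cider (6-pack) $10.08: alcoholic beverages → 8.25% + 3% transit = 11.25% → $1.13
Dozen eggs $6.28: grocery items → 3.5% + 0% transit = 3.5% → $0.22
Total tax = $0.05 + $1.61 + $0.20 + $1.28 + $1.13 + $0.22 = $4.49

$4.49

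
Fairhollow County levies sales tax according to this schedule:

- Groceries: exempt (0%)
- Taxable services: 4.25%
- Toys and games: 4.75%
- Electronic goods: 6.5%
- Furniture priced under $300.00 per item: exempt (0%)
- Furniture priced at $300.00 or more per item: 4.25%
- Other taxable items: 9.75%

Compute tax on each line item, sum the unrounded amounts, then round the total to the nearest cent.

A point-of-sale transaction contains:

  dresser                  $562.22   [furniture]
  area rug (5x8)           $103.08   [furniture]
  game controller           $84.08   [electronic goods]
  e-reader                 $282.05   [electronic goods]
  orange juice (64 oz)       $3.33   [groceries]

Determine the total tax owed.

Dresser $562.22: furniture, $300.00 or more → 4.25% → $23.89435
Area rug (5x8) $103.08: furniture, under $300.00 → 0% → $0.00
Game controller $84.08: electronic goods → 6.5% → $5.4652
E-reader $282.05: electronic goods → 6.5% → $18.33325
Orange juice (64 oz) $3.33: groceries → 0% → $0.00
Unrounded tax sum = $47.6928 → $47.69

$47.69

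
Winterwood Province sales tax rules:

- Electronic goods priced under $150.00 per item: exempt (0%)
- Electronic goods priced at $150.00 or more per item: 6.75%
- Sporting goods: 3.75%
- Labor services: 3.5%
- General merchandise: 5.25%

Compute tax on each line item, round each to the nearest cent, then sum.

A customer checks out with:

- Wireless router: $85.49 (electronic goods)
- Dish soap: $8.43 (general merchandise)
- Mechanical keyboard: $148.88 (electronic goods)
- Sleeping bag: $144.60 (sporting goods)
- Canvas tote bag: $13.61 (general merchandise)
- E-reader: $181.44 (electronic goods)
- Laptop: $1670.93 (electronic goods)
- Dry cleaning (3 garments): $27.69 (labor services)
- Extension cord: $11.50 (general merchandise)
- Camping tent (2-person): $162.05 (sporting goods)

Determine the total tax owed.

$139.26

Wireless router $85.49: electronic goods, under $150.00 → 0% → $0.00
Dish soap $8.43: general merchandise → 5.25% → $0.44
Mechanical keyboard $148.88: electronic goods, under $150.00 → 0% → $0.00
Sleeping bag $144.60: sporting goods → 3.75% → $5.42
Canvas tote bag $13.61: general merchandise → 5.25% → $0.71
E-reader $181.44: electronic goods, $150.00 or more → 6.75% → $12.25
Laptop $1670.93: electronic goods, $150.00 or more → 6.75% → $112.79
Dry cleaning (3 garments) $27.69: labor services → 3.5% → $0.97
Extension cord $11.50: general merchandise → 5.25% → $0.60
Camping tent (2-person) $162.05: sporting goods → 3.75% → $6.08
Total tax = $0.44 + $5.42 + $0.71 + $12.25 + $112.79 + $0.97 + $0.60 + $6.08 = $139.26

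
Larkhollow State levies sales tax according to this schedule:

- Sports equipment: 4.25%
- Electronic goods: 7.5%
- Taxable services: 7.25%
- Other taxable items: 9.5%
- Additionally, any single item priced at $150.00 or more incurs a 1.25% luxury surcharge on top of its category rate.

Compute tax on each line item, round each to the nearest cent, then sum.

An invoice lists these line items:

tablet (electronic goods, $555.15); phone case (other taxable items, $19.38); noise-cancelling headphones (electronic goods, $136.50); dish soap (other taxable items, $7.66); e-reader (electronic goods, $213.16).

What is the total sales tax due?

Tablet $555.15: electronic goods → 7.5% + 1.25% surcharge = 8.75% → $48.58
Phone case $19.38: other taxable items → 9.5% → $1.84
Noise-cancelling headphones $136.50: electronic goods → 7.5% → $10.24
Dish soap $7.66: other taxable items → 9.5% → $0.73
E-reader $213.16: electronic goods → 7.5% + 1.25% surcharge = 8.75% → $18.65
Total tax = $48.58 + $1.84 + $10.24 + $0.73 + $18.65 = $80.04

$80.04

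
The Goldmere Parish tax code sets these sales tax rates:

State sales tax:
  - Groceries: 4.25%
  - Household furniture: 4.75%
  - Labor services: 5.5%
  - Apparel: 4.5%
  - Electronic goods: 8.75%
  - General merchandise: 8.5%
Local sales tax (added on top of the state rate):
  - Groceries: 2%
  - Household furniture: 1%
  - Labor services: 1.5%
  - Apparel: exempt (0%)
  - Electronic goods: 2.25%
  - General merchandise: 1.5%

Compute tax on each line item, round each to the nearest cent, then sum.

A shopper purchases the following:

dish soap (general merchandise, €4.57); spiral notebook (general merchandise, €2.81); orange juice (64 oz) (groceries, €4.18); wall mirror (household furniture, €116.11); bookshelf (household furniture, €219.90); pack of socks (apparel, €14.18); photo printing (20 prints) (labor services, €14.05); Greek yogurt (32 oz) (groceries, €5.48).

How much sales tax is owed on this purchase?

€22.28

Dish soap €4.57: general merchandise → 8.5% + 1.5% local = 10% → €0.46
Spiral notebook €2.81: general merchandise → 8.5% + 1.5% local = 10% → €0.28
Orange juice (64 oz) €4.18: groceries → 4.25% + 2% local = 6.25% → €0.26
Wall mirror €116.11: household furniture → 4.75% + 1% local = 5.75% → €6.68
Bookshelf €219.90: household furniture → 4.75% + 1% local = 5.75% → €12.64
Pack of socks €14.18: apparel → 4.5% + 0% local = 4.5% → €0.64
Photo printing (20 prints) €14.05: labor services → 5.5% + 1.5% local = 7% → €0.98
Greek yogurt (32 oz) €5.48: groceries → 4.25% + 2% local = 6.25% → €0.34
Total tax = €0.46 + €0.28 + €0.26 + €6.68 + €12.64 + €0.64 + €0.98 + €0.34 = €22.28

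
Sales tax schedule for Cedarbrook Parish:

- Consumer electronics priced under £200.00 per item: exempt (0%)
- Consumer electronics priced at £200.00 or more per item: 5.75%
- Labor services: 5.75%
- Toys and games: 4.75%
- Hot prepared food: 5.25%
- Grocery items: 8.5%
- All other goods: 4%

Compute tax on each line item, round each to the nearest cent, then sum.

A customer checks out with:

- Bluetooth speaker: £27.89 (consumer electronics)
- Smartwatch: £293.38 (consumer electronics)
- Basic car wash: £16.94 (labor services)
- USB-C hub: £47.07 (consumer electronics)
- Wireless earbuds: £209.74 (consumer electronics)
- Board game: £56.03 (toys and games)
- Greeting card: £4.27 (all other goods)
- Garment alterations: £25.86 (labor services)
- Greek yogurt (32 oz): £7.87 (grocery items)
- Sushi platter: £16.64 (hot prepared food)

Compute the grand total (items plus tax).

Bluetooth speaker £27.89: consumer electronics, under £200.00 → 0% → £0.00
Smartwatch £293.38: consumer electronics, £200.00 or more → 5.75% → £16.87
Basic car wash £16.94: labor services → 5.75% → £0.97
USB-C hub £47.07: consumer electronics, under £200.00 → 0% → £0.00
Wireless earbuds £209.74: consumer electronics, £200.00 or more → 5.75% → £12.06
Board game £56.03: toys and games → 4.75% → £2.66
Greeting card £4.27: all other goods → 4% → £0.17
Garment alterations £25.86: labor services → 5.75% → £1.49
Greek yogurt (32 oz) £7.87: grocery items → 8.5% → £0.67
Sushi platter £16.64: hot prepared food → 5.25% → £0.87
Subtotal = £705.69; tax = £35.76; total due = £741.45

£741.45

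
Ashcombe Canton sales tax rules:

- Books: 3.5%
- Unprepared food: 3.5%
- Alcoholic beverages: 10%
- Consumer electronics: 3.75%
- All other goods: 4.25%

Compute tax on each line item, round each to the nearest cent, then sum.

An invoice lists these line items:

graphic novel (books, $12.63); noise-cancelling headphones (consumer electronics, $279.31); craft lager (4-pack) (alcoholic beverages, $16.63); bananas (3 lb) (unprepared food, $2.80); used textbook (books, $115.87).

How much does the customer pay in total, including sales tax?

$443.97

Graphic novel $12.63: books → 3.5% → $0.44
Noise-cancelling headphones $279.31: consumer electronics → 3.75% → $10.47
Craft lager (4-pack) $16.63: alcoholic beverages → 10% → $1.66
Bananas (3 lb) $2.80: unprepared food → 3.5% → $0.10
Used textbook $115.87: books → 3.5% → $4.06
Subtotal = $427.24; tax = $16.73; total due = $443.97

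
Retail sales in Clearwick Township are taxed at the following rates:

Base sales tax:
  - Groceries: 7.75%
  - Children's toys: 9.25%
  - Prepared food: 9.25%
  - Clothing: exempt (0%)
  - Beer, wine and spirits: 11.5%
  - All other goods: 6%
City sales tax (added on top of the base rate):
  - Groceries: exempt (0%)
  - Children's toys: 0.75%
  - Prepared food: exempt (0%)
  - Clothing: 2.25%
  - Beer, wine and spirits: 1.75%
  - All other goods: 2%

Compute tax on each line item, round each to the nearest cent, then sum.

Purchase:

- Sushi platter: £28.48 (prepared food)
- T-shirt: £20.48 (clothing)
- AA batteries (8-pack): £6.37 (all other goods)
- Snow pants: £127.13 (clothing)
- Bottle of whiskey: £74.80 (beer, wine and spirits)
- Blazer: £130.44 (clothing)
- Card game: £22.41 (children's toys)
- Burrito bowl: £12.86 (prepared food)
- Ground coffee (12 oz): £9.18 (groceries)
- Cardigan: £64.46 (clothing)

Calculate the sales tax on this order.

Sushi platter £28.48: prepared food → 9.25% + 0% city = 9.25% → £2.63
T-shirt £20.48: clothing → 0% + 2.25% city = 2.25% → £0.46
AA batteries (8-pack) £6.37: all other goods → 6% + 2% city = 8% → £0.51
Snow pants £127.13: clothing → 0% + 2.25% city = 2.25% → £2.86
Bottle of whiskey £74.80: beer, wine and spirits → 11.5% + 1.75% city = 13.25% → £9.91
Blazer £130.44: clothing → 0% + 2.25% city = 2.25% → £2.93
Card game £22.41: children's toys → 9.25% + 0.75% city = 10% → £2.24
Burrito bowl £12.86: prepared food → 9.25% + 0% city = 9.25% → £1.19
Ground coffee (12 oz) £9.18: groceries → 7.75% + 0% city = 7.75% → £0.71
Cardigan £64.46: clothing → 0% + 2.25% city = 2.25% → £1.45
Total tax = £2.63 + £0.46 + £0.51 + £2.86 + £9.91 + £2.93 + £2.24 + £1.19 + £0.71 + £1.45 = £24.89

£24.89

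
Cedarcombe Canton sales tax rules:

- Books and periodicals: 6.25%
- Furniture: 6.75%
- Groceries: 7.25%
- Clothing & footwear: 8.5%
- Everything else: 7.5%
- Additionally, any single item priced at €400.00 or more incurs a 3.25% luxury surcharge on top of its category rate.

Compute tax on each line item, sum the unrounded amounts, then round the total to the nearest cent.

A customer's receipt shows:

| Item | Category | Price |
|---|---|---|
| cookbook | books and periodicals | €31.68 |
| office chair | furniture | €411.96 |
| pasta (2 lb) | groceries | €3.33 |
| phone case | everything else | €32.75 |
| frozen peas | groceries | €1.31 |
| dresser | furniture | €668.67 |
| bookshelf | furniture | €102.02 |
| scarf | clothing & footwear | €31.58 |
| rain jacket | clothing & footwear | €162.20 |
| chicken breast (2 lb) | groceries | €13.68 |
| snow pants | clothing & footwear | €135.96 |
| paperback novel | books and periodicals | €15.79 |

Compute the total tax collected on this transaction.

€149.73

Cookbook €31.68: books and periodicals → 6.25% → €1.98
Office chair €411.96: furniture → 6.75% + 3.25% surcharge = 10% → €41.196
Pasta (2 lb) €3.33: groceries → 7.25% → €0.241425
Phone case €32.75: everything else → 7.5% → €2.45625
Frozen peas €1.31: groceries → 7.25% → €0.094975
Dresser €668.67: furniture → 6.75% + 3.25% surcharge = 10% → €66.867
Bookshelf €102.02: furniture → 6.75% → €6.88635
Scarf €31.58: clothing & footwear → 8.5% → €2.6843
Rain jacket €162.20: clothing & footwear → 8.5% → €13.787
Chicken breast (2 lb) €13.68: groceries → 7.25% → €0.9918
Snow pants €135.96: clothing & footwear → 8.5% → €11.5566
Paperback novel €15.79: books and periodicals → 6.25% → €0.986875
Unrounded tax sum = €149.728575 → €149.73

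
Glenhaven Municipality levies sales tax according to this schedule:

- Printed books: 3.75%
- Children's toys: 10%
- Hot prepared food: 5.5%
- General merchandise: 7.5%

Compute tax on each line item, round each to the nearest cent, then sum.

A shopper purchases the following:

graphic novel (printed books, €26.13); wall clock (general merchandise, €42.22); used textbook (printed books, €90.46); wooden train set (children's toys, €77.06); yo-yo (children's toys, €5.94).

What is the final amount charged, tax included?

€257.65

Graphic novel €26.13: printed books → 3.75% → €0.98
Wall clock €42.22: general merchandise → 7.5% → €3.17
Used textbook €90.46: printed books → 3.75% → €3.39
Wooden train set €77.06: children's toys → 10% → €7.71
Yo-yo €5.94: children's toys → 10% → €0.59
Subtotal = €241.81; tax = €15.84; total due = €257.65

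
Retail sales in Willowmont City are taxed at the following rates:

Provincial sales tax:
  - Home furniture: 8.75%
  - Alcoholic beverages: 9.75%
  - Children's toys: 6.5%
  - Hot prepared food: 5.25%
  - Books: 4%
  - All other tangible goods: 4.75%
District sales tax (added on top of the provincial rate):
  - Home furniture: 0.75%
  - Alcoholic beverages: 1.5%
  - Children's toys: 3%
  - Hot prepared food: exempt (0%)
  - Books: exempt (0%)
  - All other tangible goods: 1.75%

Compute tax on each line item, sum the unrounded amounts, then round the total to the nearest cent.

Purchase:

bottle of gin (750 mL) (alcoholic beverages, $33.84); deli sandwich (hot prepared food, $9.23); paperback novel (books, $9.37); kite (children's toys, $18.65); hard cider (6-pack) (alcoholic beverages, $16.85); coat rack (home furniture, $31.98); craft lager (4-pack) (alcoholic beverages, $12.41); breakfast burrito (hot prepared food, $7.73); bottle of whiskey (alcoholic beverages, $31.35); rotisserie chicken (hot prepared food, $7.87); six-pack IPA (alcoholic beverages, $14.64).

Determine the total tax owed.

Bottle of gin (750 mL) $33.84: alcoholic beverages → 9.75% + 1.5% district = 11.25% → $3.807
Deli sandwich $9.23: hot prepared food → 5.25% + 0% district = 5.25% → $0.484575
Paperback novel $9.37: books → 4% + 0% district = 4% → $0.3748
Kite $18.65: children's toys → 6.5% + 3% district = 9.5% → $1.77175
Hard cider (6-pack) $16.85: alcoholic beverages → 9.75% + 1.5% district = 11.25% → $1.895625
Coat rack $31.98: home furniture → 8.75% + 0.75% district = 9.5% → $3.0381
Craft lager (4-pack) $12.41: alcoholic beverages → 9.75% + 1.5% district = 11.25% → $1.396125
Breakfast burrito $7.73: hot prepared food → 5.25% + 0% district = 5.25% → $0.405825
Bottle of whiskey $31.35: alcoholic beverages → 9.75% + 1.5% district = 11.25% → $3.526875
Rotisserie chicken $7.87: hot prepared food → 5.25% + 0% district = 5.25% → $0.413175
Six-pack IPA $14.64: alcoholic beverages → 9.75% + 1.5% district = 11.25% → $1.647
Unrounded tax sum = $18.76085 → $18.76

$18.76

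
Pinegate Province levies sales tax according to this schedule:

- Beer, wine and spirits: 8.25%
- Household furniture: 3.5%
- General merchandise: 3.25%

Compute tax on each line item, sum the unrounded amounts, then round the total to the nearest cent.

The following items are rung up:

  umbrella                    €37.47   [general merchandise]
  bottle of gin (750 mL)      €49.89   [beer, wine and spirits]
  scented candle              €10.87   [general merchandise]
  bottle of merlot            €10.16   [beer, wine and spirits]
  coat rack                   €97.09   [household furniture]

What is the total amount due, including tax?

Umbrella €37.47: general merchandise → 3.25% → €1.217775
Bottle of gin (750 mL) €49.89: beer, wine and spirits → 8.25% → €4.115925
Scented candle €10.87: general merchandise → 3.25% → €0.353275
Bottle of merlot €10.16: beer, wine and spirits → 8.25% → €0.8382
Coat rack €97.09: household furniture → 3.5% → €3.39815
Subtotal = €205.48; unrounded tax = €9.923325 → €9.92; total due = €215.40

€215.40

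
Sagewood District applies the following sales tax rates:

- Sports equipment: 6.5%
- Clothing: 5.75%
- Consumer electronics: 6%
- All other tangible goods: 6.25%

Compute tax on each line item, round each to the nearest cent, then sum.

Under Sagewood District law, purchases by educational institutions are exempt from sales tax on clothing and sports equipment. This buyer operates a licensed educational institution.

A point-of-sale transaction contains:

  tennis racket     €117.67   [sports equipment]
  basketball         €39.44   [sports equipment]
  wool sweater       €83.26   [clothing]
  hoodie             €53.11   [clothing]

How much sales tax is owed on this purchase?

Tennis racket €117.67: sports equipment, buyer-exempt → 0% → €0.00
Basketball €39.44: sports equipment, buyer-exempt → 0% → €0.00
Wool sweater €83.26: clothing, buyer-exempt → 0% → €0.00
Hoodie €53.11: clothing, buyer-exempt → 0% → €0.00
Total tax = €0.00

€0.00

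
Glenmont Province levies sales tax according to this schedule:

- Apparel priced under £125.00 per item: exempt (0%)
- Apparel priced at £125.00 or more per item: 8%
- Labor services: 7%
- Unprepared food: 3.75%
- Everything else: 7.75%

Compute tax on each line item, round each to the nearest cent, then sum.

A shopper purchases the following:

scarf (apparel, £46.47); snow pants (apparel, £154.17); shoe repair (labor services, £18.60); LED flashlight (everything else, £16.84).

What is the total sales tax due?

Scarf £46.47: apparel, under £125.00 → 0% → £0.00
Snow pants £154.17: apparel, £125.00 or more → 8% → £12.33
Shoe repair £18.60: labor services → 7% → £1.30
LED flashlight £16.84: everything else → 7.75% → £1.31
Total tax = £12.33 + £1.30 + £1.31 = £14.94

£14.94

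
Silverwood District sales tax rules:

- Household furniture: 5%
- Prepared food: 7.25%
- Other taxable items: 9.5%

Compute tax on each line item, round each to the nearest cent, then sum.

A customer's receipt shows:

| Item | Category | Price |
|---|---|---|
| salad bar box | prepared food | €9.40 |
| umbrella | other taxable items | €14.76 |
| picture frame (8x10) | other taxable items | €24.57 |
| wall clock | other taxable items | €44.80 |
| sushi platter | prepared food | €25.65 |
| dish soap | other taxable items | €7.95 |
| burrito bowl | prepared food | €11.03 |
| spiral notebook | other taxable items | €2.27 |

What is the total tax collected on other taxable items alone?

Umbrella €14.76: other taxable items → 9.5% → €1.40
Picture frame (8x10) €24.57: other taxable items → 9.5% → €2.33
Wall clock €44.80: other taxable items → 9.5% → €4.26
Dish soap €7.95: other taxable items → 9.5% → €0.76
Spiral notebook €2.27: other taxable items → 9.5% → €0.22
Tax on other taxable items = €1.40 + €2.33 + €4.26 + €0.76 + €0.22 = €8.97

€8.97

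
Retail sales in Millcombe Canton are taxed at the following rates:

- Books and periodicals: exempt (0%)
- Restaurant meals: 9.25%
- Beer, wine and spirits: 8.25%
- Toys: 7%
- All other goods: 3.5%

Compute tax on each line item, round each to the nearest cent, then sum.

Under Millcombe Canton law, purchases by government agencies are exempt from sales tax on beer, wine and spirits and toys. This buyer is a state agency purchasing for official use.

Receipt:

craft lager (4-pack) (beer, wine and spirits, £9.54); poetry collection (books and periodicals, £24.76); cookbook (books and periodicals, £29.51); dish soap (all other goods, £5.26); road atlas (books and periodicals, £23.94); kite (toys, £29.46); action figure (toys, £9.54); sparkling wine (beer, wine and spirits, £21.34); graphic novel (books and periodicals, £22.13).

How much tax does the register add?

£0.18

Craft lager (4-pack) £9.54: beer, wine and spirits, buyer-exempt → 0% → £0.00
Poetry collection £24.76: books and periodicals → 0% → £0.00
Cookbook £29.51: books and periodicals → 0% → £0.00
Dish soap £5.26: all other goods → 3.5% → £0.18
Road atlas £23.94: books and periodicals → 0% → £0.00
Kite £29.46: toys, buyer-exempt → 0% → £0.00
Action figure £9.54: toys, buyer-exempt → 0% → £0.00
Sparkling wine £21.34: beer, wine and spirits, buyer-exempt → 0% → £0.00
Graphic novel £22.13: books and periodicals → 0% → £0.00
Total tax = £0.18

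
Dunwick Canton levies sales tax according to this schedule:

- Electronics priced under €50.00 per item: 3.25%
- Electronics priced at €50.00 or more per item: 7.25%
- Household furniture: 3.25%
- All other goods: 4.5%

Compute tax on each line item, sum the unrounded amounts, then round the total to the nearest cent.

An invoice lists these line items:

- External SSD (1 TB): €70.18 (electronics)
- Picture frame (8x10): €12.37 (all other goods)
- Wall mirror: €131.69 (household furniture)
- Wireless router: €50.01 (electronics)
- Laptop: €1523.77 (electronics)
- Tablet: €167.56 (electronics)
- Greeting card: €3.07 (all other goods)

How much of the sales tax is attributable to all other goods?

Picture frame (8x10) €12.37: all other goods → 4.5% → €0.55665
Greeting card €3.07: all other goods → 4.5% → €0.13815
Tax on all other goods: unrounded sum = €0.6948 → €0.69

€0.69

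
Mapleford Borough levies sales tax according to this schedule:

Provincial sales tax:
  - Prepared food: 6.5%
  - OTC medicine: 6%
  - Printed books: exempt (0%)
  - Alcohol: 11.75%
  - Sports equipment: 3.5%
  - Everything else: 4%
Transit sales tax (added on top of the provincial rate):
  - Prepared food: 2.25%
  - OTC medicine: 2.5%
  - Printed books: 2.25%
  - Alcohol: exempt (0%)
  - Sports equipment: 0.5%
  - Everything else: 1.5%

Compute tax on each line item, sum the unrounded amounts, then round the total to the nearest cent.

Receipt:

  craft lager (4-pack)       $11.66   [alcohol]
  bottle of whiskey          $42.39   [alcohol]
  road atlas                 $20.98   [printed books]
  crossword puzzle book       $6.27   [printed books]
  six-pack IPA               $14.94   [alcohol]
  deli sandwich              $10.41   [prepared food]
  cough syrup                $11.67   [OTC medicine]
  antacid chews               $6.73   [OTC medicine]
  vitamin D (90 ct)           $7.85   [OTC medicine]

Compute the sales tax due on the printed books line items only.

$0.61

Road atlas $20.98: printed books → 0% + 2.25% transit = 2.25% → $0.47205
Crossword puzzle book $6.27: printed books → 0% + 2.25% transit = 2.25% → $0.141075
Tax on printed books: unrounded sum = $0.613125 → $0.61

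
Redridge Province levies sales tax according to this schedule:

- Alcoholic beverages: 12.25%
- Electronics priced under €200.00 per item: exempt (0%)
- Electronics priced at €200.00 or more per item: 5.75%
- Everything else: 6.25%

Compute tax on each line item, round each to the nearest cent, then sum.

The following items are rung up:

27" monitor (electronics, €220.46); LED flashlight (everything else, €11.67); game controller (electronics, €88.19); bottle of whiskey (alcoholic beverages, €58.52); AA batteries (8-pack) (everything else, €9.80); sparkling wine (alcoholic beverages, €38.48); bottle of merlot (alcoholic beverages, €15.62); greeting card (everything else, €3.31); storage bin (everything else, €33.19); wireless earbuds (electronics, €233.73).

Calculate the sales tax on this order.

€43.53

27" monitor €220.46: electronics, €200.00 or more → 5.75% → €12.68
LED flashlight €11.67: everything else → 6.25% → €0.73
Game controller €88.19: electronics, under €200.00 → 0% → €0.00
Bottle of whiskey €58.52: alcoholic beverages → 12.25% → €7.17
AA batteries (8-pack) €9.80: everything else → 6.25% → €0.61
Sparkling wine €38.48: alcoholic beverages → 12.25% → €4.71
Bottle of merlot €15.62: alcoholic beverages → 12.25% → €1.91
Greeting card €3.31: everything else → 6.25% → €0.21
Storage bin €33.19: everything else → 6.25% → €2.07
Wireless earbuds €233.73: electronics, €200.00 or more → 5.75% → €13.44
Total tax = €12.68 + €0.73 + €7.17 + €0.61 + €4.71 + €1.91 + €0.21 + €2.07 + €13.44 = €43.53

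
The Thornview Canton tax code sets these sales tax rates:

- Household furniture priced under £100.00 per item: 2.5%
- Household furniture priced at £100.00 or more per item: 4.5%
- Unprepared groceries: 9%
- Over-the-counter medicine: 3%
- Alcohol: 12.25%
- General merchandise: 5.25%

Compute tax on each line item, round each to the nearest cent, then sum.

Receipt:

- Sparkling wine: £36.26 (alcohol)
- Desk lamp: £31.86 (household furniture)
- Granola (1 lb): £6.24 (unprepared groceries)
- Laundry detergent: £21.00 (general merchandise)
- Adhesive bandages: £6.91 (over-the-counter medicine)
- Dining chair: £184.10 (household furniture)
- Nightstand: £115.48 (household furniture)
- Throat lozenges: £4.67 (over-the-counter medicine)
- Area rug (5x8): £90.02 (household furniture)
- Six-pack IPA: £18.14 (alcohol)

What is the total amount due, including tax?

£539.88

Sparkling wine £36.26: alcohol → 12.25% → £4.44
Desk lamp £31.86: household furniture, under £100.00 → 2.5% → £0.80
Granola (1 lb) £6.24: unprepared groceries → 9% → £0.56
Laundry detergent £21.00: general merchandise → 5.25% → £1.10
Adhesive bandages £6.91: over-the-counter medicine → 3% → £0.21
Dining chair £184.10: household furniture, £100.00 or more → 4.5% → £8.28
Nightstand £115.48: household furniture, £100.00 or more → 4.5% → £5.20
Throat lozenges £4.67: over-the-counter medicine → 3% → £0.14
Area rug (5x8) £90.02: household furniture, under £100.00 → 2.5% → £2.25
Six-pack IPA £18.14: alcohol → 12.25% → £2.22
Subtotal = £514.68; tax = £25.20; total due = £539.88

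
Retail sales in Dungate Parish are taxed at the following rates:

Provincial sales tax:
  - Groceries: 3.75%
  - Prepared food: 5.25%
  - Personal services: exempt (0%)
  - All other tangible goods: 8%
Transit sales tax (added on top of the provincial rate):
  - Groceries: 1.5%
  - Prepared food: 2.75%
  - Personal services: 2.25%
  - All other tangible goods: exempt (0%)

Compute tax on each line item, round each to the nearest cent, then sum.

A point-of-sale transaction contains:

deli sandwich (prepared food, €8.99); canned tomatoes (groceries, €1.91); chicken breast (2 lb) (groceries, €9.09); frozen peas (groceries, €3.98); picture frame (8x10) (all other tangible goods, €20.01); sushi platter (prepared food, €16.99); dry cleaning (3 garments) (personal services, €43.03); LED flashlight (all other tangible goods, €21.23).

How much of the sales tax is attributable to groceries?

Canned tomatoes €1.91: groceries → 3.75% + 1.5% transit = 5.25% → €0.10
Chicken breast (2 lb) €9.09: groceries → 3.75% + 1.5% transit = 5.25% → €0.48
Frozen peas €3.98: groceries → 3.75% + 1.5% transit = 5.25% → €0.21
Tax on groceries = €0.10 + €0.48 + €0.21 = €0.79

€0.79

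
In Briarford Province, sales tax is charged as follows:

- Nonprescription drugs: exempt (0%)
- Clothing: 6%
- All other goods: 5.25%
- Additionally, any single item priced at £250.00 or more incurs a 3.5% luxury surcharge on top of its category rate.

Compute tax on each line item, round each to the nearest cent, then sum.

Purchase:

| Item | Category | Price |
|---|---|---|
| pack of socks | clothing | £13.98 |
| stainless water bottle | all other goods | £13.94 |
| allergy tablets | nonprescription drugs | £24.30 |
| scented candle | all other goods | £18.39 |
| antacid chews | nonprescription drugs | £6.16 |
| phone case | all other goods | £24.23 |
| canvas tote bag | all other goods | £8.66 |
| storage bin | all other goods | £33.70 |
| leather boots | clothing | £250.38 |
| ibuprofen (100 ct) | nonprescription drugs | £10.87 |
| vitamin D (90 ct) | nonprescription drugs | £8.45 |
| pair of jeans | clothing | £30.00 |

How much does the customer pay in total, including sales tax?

Pack of socks £13.98: clothing → 6% → £0.84
Stainless water bottle £13.94: all other goods → 5.25% → £0.73
Allergy tablets £24.30: nonprescription drugs → 0% → £0.00
Scented candle £18.39: all other goods → 5.25% → £0.97
Antacid chews £6.16: nonprescription drugs → 0% → £0.00
Phone case £24.23: all other goods → 5.25% → £1.27
Canvas tote bag £8.66: all other goods → 5.25% → £0.45
Storage bin £33.70: all other goods → 5.25% → £1.77
Leather boots £250.38: clothing → 6% + 3.5% surcharge = 9.5% → £23.79
Ibuprofen (100 ct) £10.87: nonprescription drugs → 0% → £0.00
Vitamin D (90 ct) £8.45: nonprescription drugs → 0% → £0.00
Pair of jeans £30.00: clothing → 6% → £1.80
Subtotal = £443.06; tax = £31.62; total due = £474.68

£474.68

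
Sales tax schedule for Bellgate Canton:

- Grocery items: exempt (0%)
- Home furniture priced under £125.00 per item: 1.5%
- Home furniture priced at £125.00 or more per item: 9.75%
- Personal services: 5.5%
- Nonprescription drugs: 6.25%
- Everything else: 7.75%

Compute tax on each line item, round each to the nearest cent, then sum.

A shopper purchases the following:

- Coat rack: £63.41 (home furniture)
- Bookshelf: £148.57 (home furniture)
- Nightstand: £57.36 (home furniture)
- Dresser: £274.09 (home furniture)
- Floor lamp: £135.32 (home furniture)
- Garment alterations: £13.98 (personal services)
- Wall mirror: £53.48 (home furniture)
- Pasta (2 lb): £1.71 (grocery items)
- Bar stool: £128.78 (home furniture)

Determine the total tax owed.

Coat rack £63.41: home furniture, under £125.00 → 1.5% → £0.95
Bookshelf £148.57: home furniture, £125.00 or more → 9.75% → £14.49
Nightstand £57.36: home furniture, under £125.00 → 1.5% → £0.86
Dresser £274.09: home furniture, £125.00 or more → 9.75% → £26.72
Floor lamp £135.32: home furniture, £125.00 or more → 9.75% → £13.19
Garment alterations £13.98: personal services → 5.5% → £0.77
Wall mirror £53.48: home furniture, under £125.00 → 1.5% → £0.80
Pasta (2 lb) £1.71: grocery items → 0% → £0.00
Bar stool £128.78: home furniture, £125.00 or more → 9.75% → £12.56
Total tax = £0.95 + £14.49 + £0.86 + £26.72 + £13.19 + £0.77 + £0.80 + £12.56 = £70.34

£70.34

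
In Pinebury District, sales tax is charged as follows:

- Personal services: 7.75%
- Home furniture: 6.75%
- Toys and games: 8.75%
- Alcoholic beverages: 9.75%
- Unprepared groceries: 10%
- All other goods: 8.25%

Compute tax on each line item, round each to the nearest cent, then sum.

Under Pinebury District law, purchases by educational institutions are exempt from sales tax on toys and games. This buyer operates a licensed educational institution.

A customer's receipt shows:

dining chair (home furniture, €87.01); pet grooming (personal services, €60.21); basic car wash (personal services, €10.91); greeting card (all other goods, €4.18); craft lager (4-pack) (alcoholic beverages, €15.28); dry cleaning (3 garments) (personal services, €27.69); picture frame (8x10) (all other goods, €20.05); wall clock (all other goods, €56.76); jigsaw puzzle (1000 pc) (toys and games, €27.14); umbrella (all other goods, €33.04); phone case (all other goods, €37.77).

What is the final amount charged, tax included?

€407.59

Dining chair €87.01: home furniture → 6.75% → €5.87
Pet grooming €60.21: personal services → 7.75% → €4.67
Basic car wash €10.91: personal services → 7.75% → €0.85
Greeting card €4.18: all other goods → 8.25% → €0.34
Craft lager (4-pack) €15.28: alcoholic beverages → 9.75% → €1.49
Dry cleaning (3 garments) €27.69: personal services → 7.75% → €2.15
Picture frame (8x10) €20.05: all other goods → 8.25% → €1.65
Wall clock €56.76: all other goods → 8.25% → €4.68
Jigsaw puzzle (1000 pc) €27.14: toys and games, buyer-exempt → 0% → €0.00
Umbrella €33.04: all other goods → 8.25% → €2.73
Phone case €37.77: all other goods → 8.25% → €3.12
Subtotal = €380.04; tax = €27.55; total due = €407.59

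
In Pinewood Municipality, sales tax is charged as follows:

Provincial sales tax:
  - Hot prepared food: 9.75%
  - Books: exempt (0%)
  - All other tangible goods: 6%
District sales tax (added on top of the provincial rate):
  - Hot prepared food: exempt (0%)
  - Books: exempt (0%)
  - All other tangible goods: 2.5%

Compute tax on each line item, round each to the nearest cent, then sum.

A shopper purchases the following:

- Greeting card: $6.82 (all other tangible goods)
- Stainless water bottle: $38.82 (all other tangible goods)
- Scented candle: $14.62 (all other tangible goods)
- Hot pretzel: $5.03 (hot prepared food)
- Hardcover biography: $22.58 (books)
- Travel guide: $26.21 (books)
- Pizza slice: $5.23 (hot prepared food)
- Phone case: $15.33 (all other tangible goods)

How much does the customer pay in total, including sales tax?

Greeting card $6.82: all other tangible goods → 6% + 2.5% district = 8.5% → $0.58
Stainless water bottle $38.82: all other tangible goods → 6% + 2.5% district = 8.5% → $3.30
Scented candle $14.62: all other tangible goods → 6% + 2.5% district = 8.5% → $1.24
Hot pretzel $5.03: hot prepared food → 9.75% + 0% district = 9.75% → $0.49
Hardcover biography $22.58: books → 0% + 0% district = 0% → $0.00
Travel guide $26.21: books → 0% + 0% district = 0% → $0.00
Pizza slice $5.23: hot prepared food → 9.75% + 0% district = 9.75% → $0.51
Phone case $15.33: all other tangible goods → 6% + 2.5% district = 8.5% → $1.30
Subtotal = $134.64; tax = $7.42; total due = $142.06

$142.06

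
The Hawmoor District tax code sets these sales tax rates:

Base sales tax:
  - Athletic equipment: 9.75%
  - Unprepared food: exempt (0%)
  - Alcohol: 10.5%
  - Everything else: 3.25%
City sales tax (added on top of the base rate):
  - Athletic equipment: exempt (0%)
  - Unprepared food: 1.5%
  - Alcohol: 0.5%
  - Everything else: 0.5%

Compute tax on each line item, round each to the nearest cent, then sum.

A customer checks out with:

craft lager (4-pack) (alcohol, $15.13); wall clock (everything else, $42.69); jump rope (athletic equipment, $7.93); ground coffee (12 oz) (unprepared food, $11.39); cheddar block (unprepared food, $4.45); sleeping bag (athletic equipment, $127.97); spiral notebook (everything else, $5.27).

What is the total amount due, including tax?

Craft lager (4-pack) $15.13: alcohol → 10.5% + 0.5% city = 11% → $1.66
Wall clock $42.69: everything else → 3.25% + 0.5% city = 3.75% → $1.60
Jump rope $7.93: athletic equipment → 9.75% + 0% city = 9.75% → $0.77
Ground coffee (12 oz) $11.39: unprepared food → 0% + 1.5% city = 1.5% → $0.17
Cheddar block $4.45: unprepared food → 0% + 1.5% city = 1.5% → $0.07
Sleeping bag $127.97: athletic equipment → 9.75% + 0% city = 9.75% → $12.48
Spiral notebook $5.27: everything else → 3.25% + 0.5% city = 3.75% → $0.20
Subtotal = $214.83; tax = $16.95; total due = $231.78

$231.78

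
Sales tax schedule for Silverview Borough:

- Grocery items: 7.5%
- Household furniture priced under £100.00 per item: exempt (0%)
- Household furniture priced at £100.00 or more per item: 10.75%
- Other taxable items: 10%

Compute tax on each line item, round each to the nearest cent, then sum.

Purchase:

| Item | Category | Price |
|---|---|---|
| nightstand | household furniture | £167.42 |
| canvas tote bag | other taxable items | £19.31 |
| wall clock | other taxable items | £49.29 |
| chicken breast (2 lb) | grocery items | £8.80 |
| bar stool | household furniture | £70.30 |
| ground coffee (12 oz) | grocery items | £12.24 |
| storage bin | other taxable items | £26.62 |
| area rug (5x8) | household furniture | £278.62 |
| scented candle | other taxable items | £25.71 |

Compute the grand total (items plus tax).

£719.93

Nightstand £167.42: household furniture, £100.00 or more → 10.75% → £18.00
Canvas tote bag £19.31: other taxable items → 10% → £1.93
Wall clock £49.29: other taxable items → 10% → £4.93
Chicken breast (2 lb) £8.80: grocery items → 7.5% → £0.66
Bar stool £70.30: household furniture, under £100.00 → 0% → £0.00
Ground coffee (12 oz) £12.24: grocery items → 7.5% → £0.92
Storage bin £26.62: other taxable items → 10% → £2.66
Area rug (5x8) £278.62: household furniture, £100.00 or more → 10.75% → £29.95
Scented candle £25.71: other taxable items → 10% → £2.57
Subtotal = £658.31; tax = £61.62; total due = £719.93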